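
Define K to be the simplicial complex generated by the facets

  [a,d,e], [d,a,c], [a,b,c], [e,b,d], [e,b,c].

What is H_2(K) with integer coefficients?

H_2 ≅ 0.

Fix the vertex order a < b < c < d < e and write every simplex with vertices in increasing order. Then dim K = 2 and the simplices of K are:

  0-simplices (5): a, b, c, d, e
  1-simplices (10): ab, ac, ad, ae, bc, bd, be, cd, ce, de
  2-simplices (5): abc, acd, ade, bce, bde

giving chain groups C_0 ≅ Z^5, C_1 ≅ Z^10, C_2 ≅ Z^5.

Boundary ∂_1: C_1 → C_0 sends each edge [p,q] (with p < q) to q − p. For instance
  ∂ac = c − a.
As a 5×10 matrix over Z this has rank 4, with invariant factors (1,1,1,1).

The boundary map ∂_2: C_2 → C_1 sends each 2-simplex [p,q,r] to [q,r] − [p,r] + [p,q]. For instance
  ∂abc = bc − ac + ab,
  ∂acd = cd − ad + ac.
The 10×5 boundary matrix has rank 5 and Smith normal form diag(1,1,1,1,1).

From H_k ≅ ker(∂_k) / im(∂_{k+1}) we obtain:

  H_2: rank ker ∂_2 − rank ∂_3 = (5 − 5) − 0 = 0, and there is no ∂_3, so H_2 ≅ 0.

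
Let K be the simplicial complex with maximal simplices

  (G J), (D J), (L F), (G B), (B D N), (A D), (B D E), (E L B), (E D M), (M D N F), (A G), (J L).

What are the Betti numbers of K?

Order the vertices as A < B < D < E < F < G < J < L < M < N. Listing each simplex with vertices in this order, K has dimension 3 with simplices:

  0-simplices (10): A, B, D, E, F, G, J, L, M, N
  1-simplices (20): AD, AG, BD, BE, BG, BL, BN, DE, DF, DJ, DM, DN, EL, EM, FL, FM, FN, GJ, JL, MN
  2-simplices (8): BDE, BDN, BEL, DEM, DFM, DFN, DMN, FMN
  3-simplices (1): DFMN

Hence C_0 ≅ Z^10, C_1 ≅ Z^20, C_2 ≅ Z^8, C_3 ≅ Z^1.

∂_1: C_1 → C_0 sends each edge [p,q] (with p < q) to q − p. For instance
  ∂JL = L − J.
This gives a 10×20 integer matrix of rank 9; reducing to Smith normal form yields diagonal entries (1,1,1,1,1,1,1,1,1).

Boundary ∂_2: C_2 → C_1 maps a triangle to the signed sum of its edges. For instance
  ∂FMN = MN − FN + FM,
  ∂DFN = FN − DN + DF.
The resulting 20×8 matrix has rank 7, and its Smith normal form has invariant factors (1,1,1,1,1,1,1).

∂_3: C_3 → C_2 sends each 3-simplex σ to the alternating sum Σ_i (−1)^i (σ with its i-th vertex removed). For instance
  ∂DFMN = FMN − DMN + DFN − DFM.
As a 8×1 matrix over Z this has rank 1, with invariant factors (1).

From H_k ≅ ker(∂_k) / im(∂_{k+1}) we obtain:

  H_0: rank C_0 − rank ∂_1 = 10 − 9 = 1, and the invariant factors of ∂_1 are all 1, so H_0 ≅ Z.
  H_1: rank ker ∂_1 − rank ∂_2 = (20 − 9) − 7 = 4, and the invariant factors of ∂_2 are all 1, so H_1 ≅ Z^4.
  H_2: rank ker ∂_2 − rank ∂_3 = (8 − 7) − 1 = 0, and the invariant factors of ∂_3 are all 1, so H_2 ≅ 0.
  H_3: rank ker ∂_3 − rank ∂_4 = (1 − 1) − 0 = 0, and there is no ∂_4, so H_3 ≅ 0.

Hence the Betti numbers are b_0 = 1, b_1 = 4, b_2 = 0, b_3 = 0.

b_0 = 1, b_1 = 4, b_2 = 0, b_3 = 0.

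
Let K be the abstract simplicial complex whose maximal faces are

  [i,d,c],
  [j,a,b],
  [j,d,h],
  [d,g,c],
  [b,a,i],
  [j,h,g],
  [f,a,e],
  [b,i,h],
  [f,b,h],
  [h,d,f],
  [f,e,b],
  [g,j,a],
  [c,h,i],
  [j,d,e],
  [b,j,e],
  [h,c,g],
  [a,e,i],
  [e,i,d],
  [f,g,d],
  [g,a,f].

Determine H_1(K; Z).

H_1 = Z ⊕ Z_2.

Fix the vertex order a < b < c < d < e < f < g < h < i < j and write every simplex with vertices in increasing order. Then dim K = 2 and the simplices of K are:

  0-simplices (10): a, b, c, d, e, f, g, h, i, j
  1-simplices (30): ab, ae, af, ag, ai, aj, be, bf, bh, bi, bj, cd, cg, ch, ci, de, df, dg, dh, di, dj, ef, ei, ej, fg, fh, gh, gj, hi, hj
  2-simplices (20): abi, abj, aef, aei, afg, agj, bef, bej, bfh, bhi, cdg, cdi, cgh, chi, dei, dej, dfg, dfh, dhj, ghj

so the chain groups are C_0 ≅ Z^10, C_1 ≅ Z^30, C_2 ≅ Z^20.

Boundary ∂_1: C_1 → C_0 maps an edge to its endpoints' difference, ∂[p,q] = q − p. For instance
  ∂cd = d − c.
As a 10×30 matrix over Z this has rank 9, with invariant factors (1,1,1,1,1,1,1,1,1).

Boundary ∂_2: C_2 → C_1 acts by ∂[p,q,r] = [q,r] − [p,r] + [p,q]. For instance
  ∂dej = ej − dj + de,
  ∂chi = hi − ci + ch.
The resulting 30×20 matrix has rank 20, and its Smith normal form has invariant factors (1,1,1,1,1,1,1,1,1,1,1,1,1,1,1,1,1,1,1,2).

From H_k ≅ ker(∂_k) / im(∂_{k+1}) we obtain:

  H_1: rank ker ∂_1 − rank ∂_2 = (30 − 9) − 20 = 1, and ∂_2 has invariant factor 2 > 1, so H_1 = Z ⊕ Z_2.

(K is a triangulation of the Klein bottle.)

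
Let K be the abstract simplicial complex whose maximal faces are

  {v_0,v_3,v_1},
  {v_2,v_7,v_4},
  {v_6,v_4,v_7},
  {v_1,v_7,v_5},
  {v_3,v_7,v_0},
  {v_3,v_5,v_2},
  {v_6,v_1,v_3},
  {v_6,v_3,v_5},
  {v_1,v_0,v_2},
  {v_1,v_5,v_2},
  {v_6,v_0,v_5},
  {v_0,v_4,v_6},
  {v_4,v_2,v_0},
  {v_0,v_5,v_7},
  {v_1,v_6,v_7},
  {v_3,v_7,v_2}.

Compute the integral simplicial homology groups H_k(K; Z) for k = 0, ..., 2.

H_0 = Z,  H_1 = Z^2,  H_2 = Z.

Take the total order v_0 < v_1 < v_2 < v_3 < v_4 < v_5 < v_6 < v_7 on the vertex set. Then K (dimension 2) consists of the simplices:

  0-simplices (8): [v_0], [v_1], [v_2], [v_3], [v_4], [v_5], [v_6], [v_7]
  1-simplices (24): (24 of them)
  2-simplices (16): (16 of them)

Hence C_0 ≅ Z^8, C_1 ≅ Z^24, C_2 ≅ Z^16.

The boundary map ∂_1: C_1 → C_0 maps an edge to its endpoints' difference, ∂[p,q] = q − p. For instance
  ∂[v_1,v_2] = [v_2] − [v_1].
As a 8×24 matrix over Z this has rank 7, with invariant factors (1,1,1,1,1,1,1).

Boundary ∂_2: C_2 → C_1 acts by ∂[p,q,r] = [q,r] − [p,r] + [p,q]. For instance
  ∂[v_2,v_4,v_7] = [v_4,v_7] − [v_2,v_7] + [v_2,v_4],
  ∂[v_0,v_4,v_6] = [v_4,v_6] − [v_0,v_6] + [v_0,v_4].
As a 24×16 matrix over Z this has rank 15, with invariant factors (1,1,1,1,1,1,1,1,1,1,1,1,1,1,1).

From H_k ≅ ker(∂_k) / im(∂_{k+1}) we obtain:

  H_0: rank C_0 − rank ∂_1 = 8 − 7 = 1, and the invariant factors of ∂_1 are all 1, so H_0 ≅ Z.
  H_1: rank ker ∂_1 − rank ∂_2 = (24 − 7) − 15 = 2, and the invariant factors of ∂_2 are all 1, so H_1 ≅ Z^2.
  H_2: rank ker ∂_2 − rank ∂_3 = (16 − 15) − 0 = 1, and there is no ∂_3, so H_2 ≅ Z.

As a check, the Euler characteristic is 8 − 24 + 16 = 0, which agrees with 1 − 2 + 1 = 0.
(K is a triangulation of the torus T^2.)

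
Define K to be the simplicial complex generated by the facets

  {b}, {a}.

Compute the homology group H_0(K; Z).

H_0 = Z^2.

We work with the vertex ordering a < b. The simplices of K, each written with vertices in increasing order, are:

  0-simplices (2): a, b

so the chain groups are C_0 ≅ Z^2.

Now H_k = ker ∂_k / im ∂_{k+1}, so:

  H_0: rank C_0 − rank ∂_1 = 2 − 0 = 2, and there is no ∂_1, so H_0 ≅ Z^2.

(K is a triangulation of a set of 2 points.)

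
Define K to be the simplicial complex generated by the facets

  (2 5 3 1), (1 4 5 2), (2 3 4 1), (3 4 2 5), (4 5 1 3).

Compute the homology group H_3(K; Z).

Take the total order 1 < 2 < 3 < 4 < 5 on the vertex set. Then K (dimension 3) consists of the simplices:

  0-simplices (5): [1], [2], [3], [4], [5]
  1-simplices (10): [1,2], [1,3], [1,4], [1,5], [2,3], [2,4], [2,5], [3,4], [3,5], [4,5]
  2-simplices (10): [1,2,3], [1,2,4], [1,2,5], [1,3,4], [1,3,5], [1,4,5], [2,3,4], [2,3,5], [2,4,5], [3,4,5]
  3-simplices (5): [1,2,3,4], [1,2,3,5], [1,2,4,5], [1,3,4,5], [2,3,4,5]

Hence C_0 ≅ Z^5, C_1 ≅ Z^10, C_2 ≅ Z^10, C_3 ≅ Z^5.

∂_1: C_1 → C_0 is given by ∂[p,q] = [q] − [p]. For instance
  ∂[2,3] = [3] − [2].
The 5×10 boundary matrix has rank 4 and Smith normal form diag(1,1,1,1).

Boundary ∂_2: C_2 → C_1 maps a triangle to the signed sum of its edges. For instance
  ∂[1,2,4] = [2,4] − [1,4] + [1,2],
  ∂[1,3,5] = [3,5] − [1,5] + [1,3].
This gives a 10×10 integer matrix of rank 6; reducing to Smith normal form yields diagonal entries (1,1,1,1,1,1).

The boundary map ∂_3: C_3 → C_2 sends each 3-simplex σ to the alternating sum Σ_i (−1)^i (σ with its i-th vertex removed). For instance
  ∂[2,3,4,5] = [3,4,5] − [2,4,5] + [2,3,5] − [2,3,4],
  ∂[1,2,3,4] = [2,3,4] − [1,3,4] + [1,2,4] − [1,2,3].
The 10×5 boundary matrix has rank 4 and Smith normal form diag(1,1,1,1).

Computing H_k = (kernel of ∂_k) / (image of ∂_{k+1}):

  H_3: rank ker ∂_3 − rank ∂_4 = (5 − 4) − 0 = 1, and there is no ∂_4, so H_3 = Z.

H_3 = Z.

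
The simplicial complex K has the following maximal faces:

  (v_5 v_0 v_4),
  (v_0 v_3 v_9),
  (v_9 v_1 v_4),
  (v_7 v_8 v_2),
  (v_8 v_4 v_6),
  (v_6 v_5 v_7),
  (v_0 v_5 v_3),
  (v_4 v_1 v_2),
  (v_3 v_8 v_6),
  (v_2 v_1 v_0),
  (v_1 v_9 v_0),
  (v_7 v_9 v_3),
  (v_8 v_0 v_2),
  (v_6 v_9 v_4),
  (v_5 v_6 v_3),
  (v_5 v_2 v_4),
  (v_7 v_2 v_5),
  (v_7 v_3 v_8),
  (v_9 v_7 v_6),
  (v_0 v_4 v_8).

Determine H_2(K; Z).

K has 10 vertices, 30 edges, 20 triangles.
rank ∂_2 = 20, rank ∂_3 = 0 ⇒ b_2 = 20 − 20 − 0 = 0. So H_2 = 0.

H_2 = 0.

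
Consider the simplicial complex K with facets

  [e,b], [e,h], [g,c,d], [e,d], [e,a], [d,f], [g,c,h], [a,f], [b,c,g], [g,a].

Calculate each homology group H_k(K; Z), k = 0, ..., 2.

H_0 ≅ Z,  H_1 ≅ Z^4,  H_2 = 0.

We work with the vertex ordering a < b < c < d < e < f < g < h. The simplices of K, each written with vertices in increasing order, are:

  0-simplices (8): a, b, c, d, e, f, g, h
  1-simplices (14): ae, af, ag, bc, be, bg, cd, cg, ch, de, df, dg, eh, gh
  2-simplices (3): bcg, cdg, cgh

so the chain groups are C_0 ≅ Z^8, C_1 ≅ Z^14, C_2 ≅ Z^3.

The boundary map ∂_1: C_1 → C_0 maps an edge to its endpoints' difference, ∂[p,q] = q − p. For instance
  ∂gh = h − g.
This gives a 8×14 integer matrix of rank 7; reducing to Smith normal form yields diagonal entries (1,1,1,1,1,1,1).

The boundary map ∂_2: C_2 → C_1 sends each 2-simplex [p,q,r] to [q,r] − [p,r] + [p,q]. For instance
  ∂cgh = gh − ch + cg,
  ∂cdg = dg − cg + cd.
As a 14×3 matrix over Z this has rank 3, with invariant factors (1,1,1).

Computing H_k = (kernel of ∂_k) / (image of ∂_{k+1}):

  H_0: rank C_0 − rank ∂_1 = 8 − 7 = 1, and the invariant factors of ∂_1 are all 1, so H_0 ≅ Z.
  H_1: rank ker ∂_1 − rank ∂_2 = (14 − 7) − 3 = 4, and the invariant factors of ∂_2 are all 1, so H_1 ≅ Z^4.
  H_2: rank ker ∂_2 − rank ∂_3 = (3 − 3) − 0 = 0, and there is no ∂_3, so H_2 ≅ 0.

As a check, the Euler characteristic is 8 − 14 + 3 = -3, which agrees with 1 − 4 + 0 = -3.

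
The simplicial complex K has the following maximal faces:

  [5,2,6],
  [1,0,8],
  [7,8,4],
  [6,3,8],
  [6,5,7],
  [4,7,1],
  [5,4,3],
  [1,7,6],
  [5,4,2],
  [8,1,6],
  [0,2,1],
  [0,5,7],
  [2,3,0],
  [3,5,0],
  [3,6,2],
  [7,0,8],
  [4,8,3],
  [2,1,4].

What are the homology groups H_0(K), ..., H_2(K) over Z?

We work with the vertex ordering 0 < 1 < 2 < 3 < 4 < 5 < 6 < 7 < 8. The simplices of K, each written with vertices in increasing order, are:

  0-simplices (9): [0], [1], [2], [3], [4], [5], [6], [7], [8]
  1-simplices (27): (27 of them)
  2-simplices (18): [0,1,2], [0,1,8], [0,2,3], [0,3,5], [0,5,7], [0,7,8], [1,2,4], [1,4,7], [1,6,7], [1,6,8], [2,3,6], [2,4,5], [2,5,6], [3,4,5], [3,4,8], [3,6,8], [4,7,8], [5,6,7]

so the chain groups are C_0 ≅ Z^9, C_1 ≅ Z^27, C_2 ≅ Z^18.

The boundary map ∂_1: C_1 → C_0 maps an edge to its endpoints' difference, ∂[p,q] = q − p.
As a 9×27 matrix over Z this has rank 8, with invariant factors (1,1,1,1,1,1,1,1).

∂_2: C_2 → C_1 sends each 2-simplex [p,q,r] to [q,r] − [p,r] + [p,q]. For instance
  ∂[0,5,7] = [5,7] − [0,7] + [0,5],
  ∂[3,4,8] = [4,8] − [3,8] + [3,4].
This gives a 27×18 integer matrix of rank 18; reducing to Smith normal form yields diagonal entries (1,1,1,1,1,1,1,1,1,1,1,1,1,1,1,1,1,2).

Computing H_k = (kernel of ∂_k) / (image of ∂_{k+1}):

  H_0: rank C_0 − rank ∂_1 = 9 − 8 = 1, and the invariant factors of ∂_1 are all 1, so H_0 = Z.
  H_1: rank ker ∂_1 − rank ∂_2 = (27 − 8) − 18 = 1, and ∂_2 has invariant factor 2 > 1, so H_1 = Z ⊕ Z/2Z.
  H_2: rank ker ∂_2 − rank ∂_3 = (18 − 18) − 0 = 0, and there is no ∂_3, so H_2 = 0.

H_0 = Z,  H_1 = Z ⊕ Z/2Z,  H_2 = 0.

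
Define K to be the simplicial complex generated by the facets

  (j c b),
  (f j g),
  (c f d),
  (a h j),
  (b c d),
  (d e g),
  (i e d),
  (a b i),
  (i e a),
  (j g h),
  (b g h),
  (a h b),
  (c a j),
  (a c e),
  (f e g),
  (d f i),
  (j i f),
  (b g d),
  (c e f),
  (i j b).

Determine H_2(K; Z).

H_2 ≅ 0.

Fix the vertex order a < b < c < d < e < f < g < h < i < j and write every simplex with vertices in increasing order. Then dim K = 2 and the simplices of K are:

  0-simplices (10): a, b, c, d, e, f, g, h, i, j
  1-simplices (30): ab, ac, ae, ah, ai, aj, bc, bd, bg, bh, bi, bj, cd, ce, cf, cj, de, df, dg, di, ef, eg, ei, fg, fi, fj, gh, gj, hj, ij
  2-simplices (20): abh, abi, ace, acj, aei, ahj, bcd, bcj, bdg, bgh, bij, cdf, cef, deg, dei, dfi, efg, fgj, fij, ghj

so the chain groups are C_0 ≅ Z^10, C_1 ≅ Z^30, C_2 ≅ Z^20.

Boundary ∂_1: C_1 → C_0 is given by ∂[p,q] = [q] − [p].
As a 10×30 matrix over Z this has rank 9, with invariant factors (1,1,1,1,1,1,1,1,1).

Boundary ∂_2: C_2 → C_1 acts by ∂[p,q,r] = [q,r] − [p,r] + [p,q]. For instance
  ∂cef = ef − cf + ce,
  ∂bcj = cj − bj + bc.
This gives a 30×20 integer matrix of rank 20; reducing to Smith normal form yields diagonal entries (1,1,1,1,1,1,1,1,1,1,1,1,1,1,1,1,1,1,1,2).

From H_k ≅ ker(∂_k) / im(∂_{k+1}) we obtain:

  H_2: rank ker ∂_2 − rank ∂_3 = (20 − 20) − 0 = 0, and there is no ∂_3, so H_2 ≅ 0.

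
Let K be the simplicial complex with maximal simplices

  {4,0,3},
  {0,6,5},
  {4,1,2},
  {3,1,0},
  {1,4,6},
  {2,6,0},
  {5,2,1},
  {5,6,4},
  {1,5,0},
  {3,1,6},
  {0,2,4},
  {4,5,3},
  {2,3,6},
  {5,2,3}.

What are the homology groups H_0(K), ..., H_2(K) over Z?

H_0 ≅ Z,  H_1 ≅ Z^2,  H_2 ≅ Z.

Order the vertices as 0 < 1 < 2 < 3 < 4 < 5 < 6. Listing each simplex with vertices in this order, K has dimension 2 with simplices:

  0-simplices (7): [0], [1], [2], [3], [4], [5], [6]
  1-simplices (21): [0,1], [0,2], [0,3], [0,4], [0,5], [0,6], [1,2], [1,3], [1,4], [1,5], [1,6], [2,3], [2,4], [2,5], [2,6], [3,4], [3,5], [3,6], [4,5], [4,6], [5,6]
  2-simplices (14): [0,1,3], [0,1,5], [0,2,4], [0,2,6], [0,3,4], [0,5,6], [1,2,4], [1,2,5], [1,3,6], [1,4,6], [2,3,5], [2,3,6], [3,4,5], [4,5,6]

so the chain groups are C_0 ≅ Z^7, C_1 ≅ Z^21, C_2 ≅ Z^14.

∂_1: C_1 → C_0 is given by ∂[p,q] = [q] − [p]. For instance
  ∂[0,6] = [6] − [0].
The resulting 7×21 matrix has rank 6, and its Smith normal form has invariant factors (1,1,1,1,1,1).

Boundary ∂_2: C_2 → C_1 acts by ∂[p,q,r] = [q,r] − [p,r] + [p,q]. For instance
  ∂[1,2,5] = [2,5] − [1,5] + [1,2],
  ∂[2,3,6] = [3,6] − [2,6] + [2,3].
The resulting 21×14 matrix has rank 13, and its Smith normal form has invariant factors (1,1,1,1,1,1,1,1,1,1,1,1,1).

Reading off H_k = ker ∂_k / im ∂_{k+1}:

  H_0: rank C_0 − rank ∂_1 = 7 − 6 = 1, and the invariant factors of ∂_1 are all 1, so H_0 ≅ Z.
  H_1: rank ker ∂_1 − rank ∂_2 = (21 − 6) − 13 = 2, and the invariant factors of ∂_2 are all 1, so H_1 ≅ Z^2.
  H_2: rank ker ∂_2 − rank ∂_3 = (14 − 13) − 0 = 1, and there is no ∂_3, so H_2 ≅ Z.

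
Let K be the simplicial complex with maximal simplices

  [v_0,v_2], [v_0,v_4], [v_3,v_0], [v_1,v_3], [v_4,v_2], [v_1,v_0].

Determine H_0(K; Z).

Take the total order v_0 < v_1 < v_2 < v_3 < v_4 on the vertex set. Then K (dimension 1) consists of the simplices:

  0-simplices (5): [v_0], [v_1], [v_2], [v_3], [v_4]
  1-simplices (6): [v_0,v_1], [v_0,v_2], [v_0,v_3], [v_0,v_4], [v_1,v_3], [v_2,v_4]

giving chain groups C_0 ≅ Z^5, C_1 ≅ Z^6.

The boundary map ∂_1: C_1 → C_0 sends each edge [p,q] (with p < q) to q − p. For instance
  ∂[v_0,v_1] = [v_1] − [v_0].
The 5×6 boundary matrix has rank 4 and Smith normal form diag(1,1,1,1).

Now H_k = ker ∂_k / im ∂_{k+1}, so:

  H_0: rank C_0 − rank ∂_1 = 5 − 4 = 1, and the invariant factors of ∂_1 are all 1, so H_0 ≅ Z.

H_0 ≅ Z.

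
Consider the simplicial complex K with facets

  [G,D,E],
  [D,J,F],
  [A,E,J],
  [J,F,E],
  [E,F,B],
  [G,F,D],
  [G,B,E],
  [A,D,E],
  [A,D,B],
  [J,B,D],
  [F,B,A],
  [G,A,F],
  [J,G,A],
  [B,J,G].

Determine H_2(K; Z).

We work with the vertex ordering A < B < D < E < F < G < J. The simplices of K, each written with vertices in increasing order, are:

  0-simplices (7): A, B, D, E, F, G, J
  1-simplices (21): AB, AD, AE, AF, AG, AJ, BD, BE, BF, BG, BJ, DE, DF, DG, DJ, EF, EG, EJ, FG, FJ, GJ
  2-simplices (14): ABD, ABF, ADE, AEJ, AFG, AGJ, BDJ, BEF, BEG, BGJ, DEG, DFG, DFJ, EFJ

giving chain groups C_0 ≅ Z^7, C_1 ≅ Z^21, C_2 ≅ Z^14.

Boundary ∂_1: C_1 → C_0 maps an edge to its endpoints' difference, ∂[p,q] = q − p.
The resulting 7×21 matrix has rank 6, and its Smith normal form has invariant factors (1,1,1,1,1,1).

Boundary ∂_2: C_2 → C_1 maps a triangle to the signed sum of its edges. For instance
  ∂AEJ = EJ − AJ + AE,
  ∂BEG = EG − BG + BE.
The resulting 21×14 matrix has rank 13, and its Smith normal form has invariant factors (1,1,1,1,1,1,1,1,1,1,1,1,1).

Now H_k = ker ∂_k / im ∂_{k+1}, so:

  H_2: rank ker ∂_2 − rank ∂_3 = (14 − 13) − 0 = 1, and there is no ∂_3, so H_2 ≅ Z.

H_2 = Z.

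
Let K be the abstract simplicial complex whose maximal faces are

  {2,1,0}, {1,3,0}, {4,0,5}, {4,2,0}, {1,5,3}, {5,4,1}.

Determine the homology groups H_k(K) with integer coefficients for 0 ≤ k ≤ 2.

Order the vertices as 0 < 1 < 2 < 3 < 4 < 5. Listing each simplex with vertices in this order, K has dimension 2 with simplices:

  0-simplices (6): [0], [1], [2], [3], [4], [5]
  1-simplices (12): [0,1], [0,2], [0,3], [0,4], [0,5], [1,2], [1,3], [1,4], [1,5], [2,4], [3,5], [4,5]
  2-simplices (6): [0,1,2], [0,1,3], [0,2,4], [0,4,5], [1,3,5], [1,4,5]

Hence C_0 ≅ Z^6, C_1 ≅ Z^12, C_2 ≅ Z^6.

∂_1: C_1 → C_0 sends each edge [p,q] (with p < q) to q − p. For instance
  ∂[1,5] = [5] − [1].
As a 6×12 matrix over Z this has rank 5, with invariant factors (1,1,1,1,1).

∂_2: C_2 → C_1 acts by ∂[p,q,r] = [q,r] − [p,r] + [p,q]. For instance
  ∂[0,1,2] = [1,2] − [0,2] + [0,1],
  ∂[1,3,5] = [3,5] − [1,5] + [1,3].
The 12×6 boundary matrix has rank 6 and Smith normal form diag(1,1,1,1,1,1).

Reading off H_k = ker ∂_k / im ∂_{k+1}:

  H_0: rank C_0 − rank ∂_1 = 6 − 5 = 1, and the invariant factors of ∂_1 are all 1, so H_0 = Z.
  H_1: rank ker ∂_1 − rank ∂_2 = (12 − 5) − 6 = 1, and the invariant factors of ∂_2 are all 1, so H_1 = Z.
  H_2: rank ker ∂_2 − rank ∂_3 = (6 − 6) − 0 = 0, and there is no ∂_3, so H_2 = 0.

H_0 = Z,  H_1 = Z,  H_2 = 0.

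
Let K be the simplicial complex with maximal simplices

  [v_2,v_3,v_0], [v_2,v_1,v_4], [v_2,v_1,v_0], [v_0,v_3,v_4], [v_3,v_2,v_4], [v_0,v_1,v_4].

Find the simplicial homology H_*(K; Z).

K has 5 vertices, 9 edges, 6 triangles.
rank ∂_0 = 0, rank ∂_1 = 4 ⇒ b_0 = 5 − 0 − 4 = 1; all invariant factors of ∂_1 are 1 so no torsion. So H_0 ≅ Z.
rank ∂_1 = 4, rank ∂_2 = 5 ⇒ b_1 = 9 − 4 − 5 = 0; all invariant factors of ∂_2 are 1 so no torsion. So H_1 ≅ 0.
rank ∂_2 = 5, rank ∂_3 = 0 ⇒ b_2 = 6 − 5 − 0 = 1. So H_2 ≅ Z.

H_0 = Z,  H_1 = 0,  H_2 = Z.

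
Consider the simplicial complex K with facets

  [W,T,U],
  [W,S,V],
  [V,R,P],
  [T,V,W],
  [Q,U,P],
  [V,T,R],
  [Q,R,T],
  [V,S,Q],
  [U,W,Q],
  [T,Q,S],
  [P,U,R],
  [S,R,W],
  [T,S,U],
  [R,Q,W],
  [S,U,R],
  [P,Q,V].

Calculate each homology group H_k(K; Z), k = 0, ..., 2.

Order the vertices as P < Q < R < S < T < U < V < W. Listing each simplex with vertices in this order, K has dimension 2 with simplices:

  0-simplices (8): P, Q, R, S, T, U, V, W
  1-simplices (24): PQ, PR, PU, PV, QR, QS, QT, QU, QV, QW, RS, RT, RU, RV, RW, ST, SU, SV, SW, TU, TV, TW, UW, VW
  2-simplices (16): PQU, PQV, PRU, PRV, QRT, QRW, QST, QSV, QUW, RSU, RSW, RTV, STU, SVW, TUW, TVW

so the chain groups are C_0 ≅ Z^8, C_1 ≅ Z^24, C_2 ≅ Z^16.

Boundary ∂_1: C_1 → C_0 maps an edge to its endpoints' difference, ∂[p,q] = q − p.
The 8×24 boundary matrix has rank 7 and Smith normal form diag(1,1,1,1,1,1,1).

Boundary ∂_2: C_2 → C_1 maps a triangle to the signed sum of its edges. For instance
  ∂TVW = VW − TW + TV,
  ∂PQV = QV − PV + PQ.
This gives a 24×16 integer matrix of rank 15; reducing to Smith normal form yields diagonal entries (1,1,1,1,1,1,1,1,1,1,1,1,1,1,1).

Computing H_k = (kernel of ∂_k) / (image of ∂_{k+1}):

  H_0: rank C_0 − rank ∂_1 = 8 − 7 = 1, and the invariant factors of ∂_1 are all 1, so H_0 ≅ Z.
  H_1: rank ker ∂_1 − rank ∂_2 = (24 − 7) − 15 = 2, and the invariant factors of ∂_2 are all 1, so H_1 ≅ Z^2.
  H_2: rank ker ∂_2 − rank ∂_3 = (16 − 15) − 0 = 1, and there is no ∂_3, so H_2 ≅ Z.

As a check, the Euler characteristic is 8 − 24 + 16 = 0, which agrees with 1 − 2 + 1 = 0.

H_0 = Z,  H_1 = Z^2,  H_2 = Z.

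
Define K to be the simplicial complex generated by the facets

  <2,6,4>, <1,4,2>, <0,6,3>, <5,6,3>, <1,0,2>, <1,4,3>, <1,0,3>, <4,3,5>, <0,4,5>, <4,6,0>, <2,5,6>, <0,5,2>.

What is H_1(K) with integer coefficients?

H_1 = Z/2.

Fix the vertex order 0 < 1 < 2 < 3 < 4 < 5 < 6 and write every simplex with vertices in increasing order. Then dim K = 2 and the simplices of K are:

  0-simplices (7): [0], [1], [2], [3], [4], [5], [6]
  1-simplices (18): [0,1], [0,2], [0,3], [0,4], [0,5], [0,6], [1,2], [1,3], [1,4], [2,4], [2,5], [2,6], [3,4], [3,5], [3,6], [4,5], [4,6], [5,6]
  2-simplices (12): [0,1,2], [0,1,3], [0,2,5], [0,3,6], [0,4,5], [0,4,6], [1,2,4], [1,3,4], [2,4,6], [2,5,6], [3,4,5], [3,5,6]

Hence C_0 ≅ Z^7, C_1 ≅ Z^18, C_2 ≅ Z^12.

∂_1: C_1 → C_0 maps an edge to its endpoints' difference, ∂[p,q] = q − p.
As a 7×18 matrix over Z this has rank 6, with invariant factors (1,1,1,1,1,1).

Boundary ∂_2: C_2 → C_1 sends each 2-simplex [p,q,r] to [q,r] − [p,r] + [p,q]. For instance
  ∂[0,2,5] = [2,5] − [0,5] + [0,2],
  ∂[1,3,4] = [3,4] − [1,4] + [1,3].
The resulting 18×12 matrix has rank 12, and its Smith normal form has invariant factors (1,1,1,1,1,1,1,1,1,1,1,2).

From H_k ≅ ker(∂_k) / im(∂_{k+1}) we obtain:

  H_1: rank ker ∂_1 − rank ∂_2 = (18 − 6) − 12 = 0, and ∂_2 has invariant factor 2 > 1, so H_1 ≅ Z/2.

(K is a triangulation of the real projective plane RP^2.)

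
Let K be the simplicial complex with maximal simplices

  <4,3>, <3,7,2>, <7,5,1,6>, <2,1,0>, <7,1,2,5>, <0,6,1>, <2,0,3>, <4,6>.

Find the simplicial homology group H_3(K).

H_3 = 0.

Order the vertices as 0 < 1 < 2 < 3 < 4 < 5 < 6 < 7. Listing each simplex with vertices in this order, K has dimension 3 with simplices:

  0-simplices (8): [0], [1], [2], [3], [4], [5], [6], [7]
  1-simplices (17): [0,1], [0,2], [0,3], [0,6], [1,2], [1,5], [1,6], [1,7], [2,3], [2,5], [2,7], [3,4], [3,7], [4,6], [5,6], [5,7], [6,7]
  2-simplices (11): [0,1,2], [0,1,6], [0,2,3], [1,2,5], [1,2,7], [1,5,6], [1,5,7], [1,6,7], [2,3,7], [2,5,7], [5,6,7]
  3-simplices (2): [1,2,5,7], [1,5,6,7]

giving chain groups C_0 ≅ Z^8, C_1 ≅ Z^17, C_2 ≅ Z^11, C_3 ≅ Z^2.

Boundary ∂_1: C_1 → C_0 maps an edge to its endpoints' difference, ∂[p,q] = q − p. For instance
  ∂[1,6] = [6] − [1].
This gives a 8×17 integer matrix of rank 7; reducing to Smith normal form yields diagonal entries (1,1,1,1,1,1,1).

∂_2: C_2 → C_1 acts by ∂[p,q,r] = [q,r] − [p,r] + [p,q]. For instance
  ∂[1,5,6] = [5,6] − [1,6] + [1,5],
  ∂[1,2,7] = [2,7] − [1,7] + [1,2].
As a 17×11 matrix over Z this has rank 9, with invariant factors (1,1,1,1,1,1,1,1,1).

The boundary map ∂_3: C_3 → C_2 sends each 3-simplex σ to the alternating sum Σ_i (−1)^i (σ with its i-th vertex removed). For instance
  ∂[1,5,6,7] = [5,6,7] − [1,6,7] + [1,5,7] − [1,5,6],
  ∂[1,2,5,7] = [2,5,7] − [1,5,7] + [1,2,7] − [1,2,5].
The 11×2 boundary matrix has rank 2 and Smith normal form diag(1,1).

Now H_k = ker ∂_k / im ∂_{k+1}, so:

  H_3: rank ker ∂_3 − rank ∂_4 = (2 − 2) − 0 = 0, and there is no ∂_4, so H_3 = 0.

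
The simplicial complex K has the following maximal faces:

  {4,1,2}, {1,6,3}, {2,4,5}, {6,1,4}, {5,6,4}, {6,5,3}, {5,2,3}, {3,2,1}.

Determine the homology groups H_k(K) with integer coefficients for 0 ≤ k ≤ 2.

Fix the vertex order 1 < 2 < 3 < 4 < 5 < 6 and write every simplex with vertices in increasing order. Then dim K = 2 and the simplices of K are:

  0-simplices (6): [1], [2], [3], [4], [5], [6]
  1-simplices (12): [1,2], [1,3], [1,4], [1,6], [2,3], [2,4], [2,5], [3,5], [3,6], [4,5], [4,6], [5,6]
  2-simplices (8): [1,2,3], [1,2,4], [1,3,6], [1,4,6], [2,3,5], [2,4,5], [3,5,6], [4,5,6]

so the chain groups are C_0 ≅ Z^6, C_1 ≅ Z^12, C_2 ≅ Z^8.

The boundary map ∂_1: C_1 → C_0 is given by ∂[p,q] = [q] − [p].
The 6×12 boundary matrix has rank 5 and Smith normal form diag(1,1,1,1,1).

Boundary ∂_2: C_2 → C_1 acts by ∂[p,q,r] = [q,r] − [p,r] + [p,q]. For instance
  ∂[1,4,6] = [4,6] − [1,6] + [1,4],
  ∂[2,4,5] = [4,5] − [2,5] + [2,4].
As a 12×8 matrix over Z this has rank 7, with invariant factors (1,1,1,1,1,1,1).

Reading off H_k = ker ∂_k / im ∂_{k+1}:

  H_0: rank C_0 − rank ∂_1 = 6 − 5 = 1, and the invariant factors of ∂_1 are all 1, so H_0 = Z.
  H_1: rank ker ∂_1 − rank ∂_2 = (12 − 5) − 7 = 0, and the invariant factors of ∂_2 are all 1, so H_1 = 0.
  H_2: rank ker ∂_2 − rank ∂_3 = (8 − 7) − 0 = 1, and there is no ∂_3, so H_2 = Z.

H_0 = Z,  H_1 = 0,  H_2 = Z.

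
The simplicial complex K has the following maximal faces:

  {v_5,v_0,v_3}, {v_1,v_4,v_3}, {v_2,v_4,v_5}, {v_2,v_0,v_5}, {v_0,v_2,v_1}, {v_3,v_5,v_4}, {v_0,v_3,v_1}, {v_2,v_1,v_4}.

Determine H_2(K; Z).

K has 6 vertices, 12 edges, 8 triangles.
rank ∂_2 = 7, rank ∂_3 = 0 ⇒ b_2 = 8 − 7 − 0 = 1. So H_2 = Z.

H_2 ≅ Z.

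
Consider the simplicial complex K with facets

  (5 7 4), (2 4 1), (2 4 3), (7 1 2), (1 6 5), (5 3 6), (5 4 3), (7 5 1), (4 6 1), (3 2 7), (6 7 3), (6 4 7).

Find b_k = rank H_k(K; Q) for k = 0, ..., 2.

b_0 = 1, b_1 = 0, b_2 = 0.

Order the vertices as 1 < 2 < 3 < 4 < 5 < 6 < 7. Listing each simplex with vertices in this order, K has dimension 2 with simplices:

  0-simplices (7): [1], [2], [3], [4], [5], [6], [7]
  1-simplices (18): [1,2], [1,4], [1,5], [1,6], [1,7], [2,3], [2,4], [2,7], [3,4], [3,5], [3,6], [3,7], [4,5], [4,6], [4,7], [5,6], [5,7], [6,7]
  2-simplices (12): [1,2,4], [1,2,7], [1,4,6], [1,5,6], [1,5,7], [2,3,4], [2,3,7], [3,4,5], [3,5,6], [3,6,7], [4,5,7], [4,6,7]

so the chain groups are C_0 ≅ Z^7, C_1 ≅ Z^18, C_2 ≅ Z^12.

Boundary ∂_1: C_1 → C_0 sends each edge [p,q] (with p < q) to q − p.
The 7×18 boundary matrix has rank 6 and Smith normal form diag(1,1,1,1,1,1).

The boundary map ∂_2: C_2 → C_1 sends each 2-simplex [p,q,r] to [q,r] − [p,r] + [p,q]. For instance
  ∂[3,6,7] = [6,7] − [3,7] + [3,6],
  ∂[1,5,6] = [5,6] − [1,6] + [1,5].
This gives a 18×12 integer matrix of rank 12; reducing to Smith normal form yields diagonal entries (1,1,1,1,1,1,1,1,1,1,1,2).

Now H_k = ker ∂_k / im ∂_{k+1}, so:

  H_0: rank C_0 − rank ∂_1 = 7 − 6 = 1, and the invariant factors of ∂_1 are all 1, so H_0 = Z.
  H_1: rank ker ∂_1 − rank ∂_2 = (18 − 6) − 12 = 0, and ∂_2 has invariant factor 2 > 1, so H_1 = Z_2.
  H_2: rank ker ∂_2 − rank ∂_3 = (12 − 12) − 0 = 0, and there is no ∂_3, so H_2 = 0.

Hence the Betti numbers are b_0 = 1, b_1 = 0, b_2 = 0.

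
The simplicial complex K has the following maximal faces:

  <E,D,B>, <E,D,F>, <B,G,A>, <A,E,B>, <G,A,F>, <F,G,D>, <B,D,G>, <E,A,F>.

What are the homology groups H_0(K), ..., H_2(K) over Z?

H_0 ≅ Z,  H_1 = 0,  H_2 ≅ Z.

Order the vertices as A < B < D < E < F < G. Listing each simplex with vertices in this order, K has dimension 2 with simplices:

  0-simplices (6): A, B, D, E, F, G
  1-simplices (12): AB, AE, AF, AG, BD, BE, BG, DE, DF, DG, EF, FG
  2-simplices (8): ABE, ABG, AEF, AFG, BDE, BDG, DEF, DFG

so the chain groups are C_0 ≅ Z^6, C_1 ≅ Z^12, C_2 ≅ Z^8.

Boundary ∂_1: C_1 → C_0 is given by ∂[p,q] = [q] − [p]. For instance
  ∂AF = F − A.
The resulting 6×12 matrix has rank 5, and its Smith normal form has invariant factors (1,1,1,1,1).

The boundary map ∂_2: C_2 → C_1 acts by ∂[p,q,r] = [q,r] − [p,r] + [p,q]. For instance
  ∂DFG = FG − DG + DF,
  ∂DEF = EF − DF + DE.
This gives a 12×8 integer matrix of rank 7; reducing to Smith normal form yields diagonal entries (1,1,1,1,1,1,1).

Reading off H_k = ker ∂_k / im ∂_{k+1}:

  H_0: rank C_0 − rank ∂_1 = 6 − 5 = 1, and the invariant factors of ∂_1 are all 1, so H_0 ≅ Z.
  H_1: rank ker ∂_1 − rank ∂_2 = (12 − 5) − 7 = 0, and the invariant factors of ∂_2 are all 1, so H_1 ≅ 0.
  H_2: rank ker ∂_2 − rank ∂_3 = (8 − 7) − 0 = 1, and there is no ∂_3, so H_2 ≅ Z.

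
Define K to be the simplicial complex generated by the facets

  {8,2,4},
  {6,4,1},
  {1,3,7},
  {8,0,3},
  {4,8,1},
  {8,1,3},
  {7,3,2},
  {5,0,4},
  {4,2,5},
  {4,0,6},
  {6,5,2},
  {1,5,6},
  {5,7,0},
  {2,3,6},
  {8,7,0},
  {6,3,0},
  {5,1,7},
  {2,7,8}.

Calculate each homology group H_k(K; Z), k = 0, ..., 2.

H_0 ≅ Z,  H_1 ≅ Z ⊕ Z/2,  H_2 = 0.

Order the vertices as 0 < 1 < 2 < 3 < 4 < 5 < 6 < 7 < 8. Listing each simplex with vertices in this order, K has dimension 2 with simplices:

  0-simplices (9): [0], [1], [2], [3], [4], [5], [6], [7], [8]
  1-simplices (27): (27 of them)
  2-simplices (18): [0,3,6], [0,3,8], [0,4,5], [0,4,6], [0,5,7], [0,7,8], [1,3,7], [1,3,8], [1,4,6], [1,4,8], [1,5,6], [1,5,7], [2,3,6], [2,3,7], [2,4,5], [2,4,8], [2,5,6], [2,7,8]

so the chain groups are C_0 ≅ Z^9, C_1 ≅ Z^27, C_2 ≅ Z^18.

The boundary map ∂_1: C_1 → C_0 maps an edge to its endpoints' difference, ∂[p,q] = q − p. For instance
  ∂[0,6] = [6] − [0].
This gives a 9×27 integer matrix of rank 8; reducing to Smith normal form yields diagonal entries (1,1,1,1,1,1,1,1).

The boundary map ∂_2: C_2 → C_1 sends each 2-simplex [p,q,r] to [q,r] − [p,r] + [p,q]. For instance
  ∂[1,3,8] = [3,8] − [1,8] + [1,3],
  ∂[0,4,6] = [4,6] − [0,6] + [0,4].
As a 27×18 matrix over Z this has rank 18, with invariant factors (1,1,1,1,1,1,1,1,1,1,1,1,1,1,1,1,1,2).

From H_k ≅ ker(∂_k) / im(∂_{k+1}) we obtain:

  H_0: rank C_0 − rank ∂_1 = 9 − 8 = 1, and the invariant factors of ∂_1 are all 1, so H_0 = Z.
  H_1: rank ker ∂_1 − rank ∂_2 = (27 − 8) − 18 = 1, and ∂_2 has invariant factor 2 > 1, so H_1 = Z ⊕ Z/2.
  H_2: rank ker ∂_2 − rank ∂_3 = (18 − 18) − 0 = 0, and there is no ∂_3, so H_2 = 0.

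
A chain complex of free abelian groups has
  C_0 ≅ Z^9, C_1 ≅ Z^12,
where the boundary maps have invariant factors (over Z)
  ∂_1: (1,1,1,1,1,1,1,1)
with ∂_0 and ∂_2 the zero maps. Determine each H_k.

H_0: b_0 = 9 − 0 − 8 = 1; torsion from ∂_1 factors > 1: none. So H_0 = Z.
H_1: b_1 = 12 − 8 − 0 = 4; torsion from ∂_2 factors > 1: none. So H_1 = Z^4.

H_0 = Z,  H_1 = Z^4.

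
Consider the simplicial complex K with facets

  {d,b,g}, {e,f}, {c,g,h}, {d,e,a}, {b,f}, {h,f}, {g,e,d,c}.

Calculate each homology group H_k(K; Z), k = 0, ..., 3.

H_0 = Z,  H_1 = Z^2,  H_2 = 0,  H_3 = 0.

Order the vertices as a < b < c < d < e < f < g < h. Listing each simplex with vertices in this order, K has dimension 3 with simplices:

  0-simplices (8): a, b, c, d, e, f, g, h
  1-simplices (15): ad, ae, bd, bf, bg, cd, ce, cg, ch, de, dg, ef, eg, fh, gh
  2-simplices (7): ade, bdg, cde, cdg, ceg, cgh, deg
  3-simplices (1): cdeg

so the chain groups are C_0 ≅ Z^8, C_1 ≅ Z^15, C_2 ≅ Z^7, C_3 ≅ Z^1.

Boundary ∂_1: C_1 → C_0 is given by ∂[p,q] = [q] − [p]. For instance
  ∂dg = g − d.
The resulting 8×15 matrix has rank 7, and its Smith normal form has invariant factors (1,1,1,1,1,1,1).

Boundary ∂_2: C_2 → C_1 sends each 2-simplex [p,q,r] to [q,r] − [p,r] + [p,q]. For instance
  ∂bdg = dg − bg + bd,
  ∂ceg = eg − cg + ce.
This gives a 15×7 integer matrix of rank 6; reducing to Smith normal form yields diagonal entries (1,1,1,1,1,1).

∂_3: C_3 → C_2 sends each 3-simplex σ to the alternating sum Σ_i (−1)^i (σ with its i-th vertex removed). For instance
  ∂cdeg = deg − ceg + cdg − cde.
The 7×1 boundary matrix has rank 1 and Smith normal form diag(1).

Computing H_k = (kernel of ∂_k) / (image of ∂_{k+1}):

  H_0: rank C_0 − rank ∂_1 = 8 − 7 = 1, and the invariant factors of ∂_1 are all 1, so H_0 ≅ Z.
  H_1: rank ker ∂_1 − rank ∂_2 = (15 − 7) − 6 = 2, and the invariant factors of ∂_2 are all 1, so H_1 ≅ Z^2.
  H_2: rank ker ∂_2 − rank ∂_3 = (7 − 6) − 1 = 0, and the invariant factors of ∂_3 are all 1, so H_2 ≅ 0.
  H_3: rank ker ∂_3 − rank ∂_4 = (1 − 1) − 0 = 0, and there is no ∂_4, so H_3 ≅ 0.

As a check, the Euler characteristic is 8 − 15 + 7 − 1 = -1, which agrees with 1 − 2 + 0 − 0 = -1.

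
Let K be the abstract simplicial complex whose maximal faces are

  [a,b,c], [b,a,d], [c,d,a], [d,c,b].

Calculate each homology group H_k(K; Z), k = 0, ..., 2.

H_0 ≅ Z,  H_1 = 0,  H_2 ≅ Z.

Take the total order a < b < c < d on the vertex set. Then K (dimension 2) consists of the simplices:

  0-simplices (4): a, b, c, d
  1-simplices (6): ab, ac, ad, bc, bd, cd
  2-simplices (4): abc, abd, acd, bcd

giving chain groups C_0 ≅ Z^4, C_1 ≅ Z^6, C_2 ≅ Z^4.

∂_1: C_1 → C_0 sends each edge [p,q] (with p < q) to q − p. For instance
  ∂ab = b − a.
As a 4×6 matrix over Z this has rank 3, with invariant factors (1,1,1).

∂_2: C_2 → C_1 acts by ∂[p,q,r] = [q,r] − [p,r] + [p,q]. For instance
  ∂bcd = cd − bd + bc,
  ∂abd = bd − ad + ab.
The resulting 6×4 matrix has rank 3, and its Smith normal form has invariant factors (1,1,1).

From H_k ≅ ker(∂_k) / im(∂_{k+1}) we obtain:

  H_0: rank C_0 − rank ∂_1 = 4 − 3 = 1, and the invariant factors of ∂_1 are all 1, so H_0 ≅ Z.
  H_1: rank ker ∂_1 − rank ∂_2 = (6 − 3) − 3 = 0, and the invariant factors of ∂_2 are all 1, so H_1 ≅ 0.
  H_2: rank ker ∂_2 − rank ∂_3 = (4 − 3) − 0 = 1, and there is no ∂_3, so H_2 ≅ Z.

As a check, the Euler characteristic is 4 − 6 + 4 = 2, which agrees with 1 − 0 + 1 = 2.
(K is a triangulation of the 2-sphere S^2.)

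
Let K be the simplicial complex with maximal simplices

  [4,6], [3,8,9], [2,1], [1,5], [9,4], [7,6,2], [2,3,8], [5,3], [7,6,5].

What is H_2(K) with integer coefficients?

K has 9 vertices, 15 edges, 4 triangles.
rank ∂_2 = 4, rank ∂_3 = 0 ⇒ b_2 = 4 − 4 − 0 = 0. So H_2 = 0.

H_2 ≅ 0.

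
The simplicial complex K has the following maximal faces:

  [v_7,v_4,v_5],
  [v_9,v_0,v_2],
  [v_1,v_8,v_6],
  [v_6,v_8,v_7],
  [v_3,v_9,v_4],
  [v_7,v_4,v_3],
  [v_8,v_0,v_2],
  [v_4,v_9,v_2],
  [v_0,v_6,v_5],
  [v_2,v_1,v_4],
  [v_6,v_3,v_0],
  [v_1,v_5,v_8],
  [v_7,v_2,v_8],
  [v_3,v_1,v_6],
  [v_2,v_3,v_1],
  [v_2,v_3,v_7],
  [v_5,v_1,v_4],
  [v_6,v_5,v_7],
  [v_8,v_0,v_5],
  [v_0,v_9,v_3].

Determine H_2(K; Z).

Take the total order v_0 < v_1 < v_2 < v_3 < v_4 < v_5 < v_6 < v_7 < v_8 < v_9 on the vertex set. Then K (dimension 2) consists of the simplices:

  0-simplices (10): [v_0], [v_1], [v_2], [v_3], [v_4], [v_5], [v_6], [v_7], [v_8], [v_9]
  1-simplices (30): (30 of them)
  2-simplices (20): (20 of them)

giving chain groups C_0 ≅ Z^10, C_1 ≅ Z^30, C_2 ≅ Z^20.

∂_1: C_1 → C_0 maps an edge to its endpoints' difference, ∂[p,q] = q − p. For instance
  ∂[v_7,v_8] = [v_8] − [v_7].
This gives a 10×30 integer matrix of rank 9; reducing to Smith normal form yields diagonal entries (1,1,1,1,1,1,1,1,1).

The boundary map ∂_2: C_2 → C_1 maps a triangle to the signed sum of its edges. For instance
  ∂[v_1,v_5,v_8] = [v_5,v_8] − [v_1,v_8] + [v_1,v_5],
  ∂[v_2,v_7,v_8] = [v_7,v_8] − [v_2,v_8] + [v_2,v_7].
The resulting 30×20 matrix has rank 20, and its Smith normal form has invariant factors (1,1,1,1,1,1,1,1,1,1,1,1,1,1,1,1,1,1,1,2).

Reading off H_k = ker ∂_k / im ∂_{k+1}:

  H_2: rank ker ∂_2 − rank ∂_3 = (20 − 20) − 0 = 0, and there is no ∂_3, so H_2 = 0.

H_2 = 0.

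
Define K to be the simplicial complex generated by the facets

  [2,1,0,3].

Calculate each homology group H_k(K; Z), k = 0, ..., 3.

K has 4 vertices, 6 edges, 4 triangles, 1 3-simplex.
rank ∂_0 = 0, rank ∂_1 = 3 ⇒ b_0 = 4 − 0 − 3 = 1; all invariant factors of ∂_1 are 1 so no torsion. So H_0 = Z.
rank ∂_1 = 3, rank ∂_2 = 3 ⇒ b_1 = 6 − 3 − 3 = 0; all invariant factors of ∂_2 are 1 so no torsion. So H_1 = 0.
rank ∂_2 = 3, rank ∂_3 = 1 ⇒ b_2 = 4 − 3 − 1 = 0; all invariant factors of ∂_3 are 1 so no torsion. So H_2 = 0.
rank ∂_3 = 1, rank ∂_4 = 0 ⇒ b_3 = 1 − 1 − 0 = 0. So H_3 = 0.

H_0 = Z,  H_1 = 0,  H_2 = 0,  H_3 = 0.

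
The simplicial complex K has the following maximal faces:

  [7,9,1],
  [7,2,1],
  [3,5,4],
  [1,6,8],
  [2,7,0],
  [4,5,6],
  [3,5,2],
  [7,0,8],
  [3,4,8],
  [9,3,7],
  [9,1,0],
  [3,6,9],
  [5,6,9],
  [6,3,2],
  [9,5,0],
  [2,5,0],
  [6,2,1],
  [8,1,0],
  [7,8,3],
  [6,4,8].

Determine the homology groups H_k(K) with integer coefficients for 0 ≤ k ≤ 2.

K has 10 vertices, 30 edges, 20 triangles.
rank ∂_0 = 0, rank ∂_1 = 9 ⇒ b_0 = 10 − 0 − 9 = 1; all invariant factors of ∂_1 are 1 so no torsion. So H_0 = Z.
rank ∂_1 = 9, rank ∂_2 = 20 ⇒ b_1 = 30 − 9 − 20 = 1; ∂_2 has invariant factor(s) [2] giving torsion. So H_1 = Z ⊕ Z/2.
rank ∂_2 = 20, rank ∂_3 = 0 ⇒ b_2 = 20 − 20 − 0 = 0. So H_2 = 0.

H_0 = Z,  H_1 = Z ⊕ Z/2,  H_2 = 0.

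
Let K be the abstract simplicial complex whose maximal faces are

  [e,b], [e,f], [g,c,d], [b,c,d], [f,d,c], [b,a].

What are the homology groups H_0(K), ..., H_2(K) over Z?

H_0 ≅ Z,  H_1 ≅ Z,  H_2 = 0.

We work with the vertex ordering a < b < c < d < e < f < g. The simplices of K, each written with vertices in increasing order, are:

  0-simplices (7): a, b, c, d, e, f, g
  1-simplices (10): ab, bc, bd, be, cd, cf, cg, df, dg, ef
  2-simplices (3): bcd, cdf, cdg

so the chain groups are C_0 ≅ Z^7, C_1 ≅ Z^10, C_2 ≅ Z^3.

Boundary ∂_1: C_1 → C_0 maps an edge to its endpoints' difference, ∂[p,q] = q − p. For instance
  ∂ef = f − e.
The resulting 7×10 matrix has rank 6, and its Smith normal form has invariant factors (1,1,1,1,1,1).

Boundary ∂_2: C_2 → C_1 acts by ∂[p,q,r] = [q,r] − [p,r] + [p,q]. For instance
  ∂cdg = dg − cg + cd,
  ∂bcd = cd − bd + bc.
The resulting 10×3 matrix has rank 3, and its Smith normal form has invariant factors (1,1,1).

Computing H_k = (kernel of ∂_k) / (image of ∂_{k+1}):

  H_0: rank C_0 − rank ∂_1 = 7 − 6 = 1, and the invariant factors of ∂_1 are all 1, so H_0 = Z.
  H_1: rank ker ∂_1 − rank ∂_2 = (10 − 6) − 3 = 1, and the invariant factors of ∂_2 are all 1, so H_1 = Z.
  H_2: rank ker ∂_2 − rank ∂_3 = (3 − 3) − 0 = 0, and there is no ∂_3, so H_2 = 0.

As a check, the Euler characteristic is 7 − 10 + 3 = 0, which agrees with 1 − 1 + 0 = 0.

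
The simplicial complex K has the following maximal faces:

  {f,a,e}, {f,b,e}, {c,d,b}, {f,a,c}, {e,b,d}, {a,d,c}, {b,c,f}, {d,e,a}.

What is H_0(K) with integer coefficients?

H_0 = Z.

We work with the vertex ordering a < b < c < d < e < f. The simplices of K, each written with vertices in increasing order, are:

  0-simplices (6): a, b, c, d, e, f
  1-simplices (12): ac, ad, ae, af, bc, bd, be, bf, cd, cf, de, ef
  2-simplices (8): acd, acf, ade, aef, bcd, bcf, bde, bef

Hence C_0 ≅ Z^6, C_1 ≅ Z^12, C_2 ≅ Z^8.

∂_1: C_1 → C_0 maps an edge to its endpoints' difference, ∂[p,q] = q − p. For instance
  ∂ac = c − a.
As a 6×12 matrix over Z this has rank 5, with invariant factors (1,1,1,1,1).

∂_2: C_2 → C_1 maps a triangle to the signed sum of its edges. For instance
  ∂bcd = cd − bd + bc,
  ∂acf = cf − af + ac.
The 12×8 boundary matrix has rank 7 and Smith normal form diag(1,1,1,1,1,1,1).

Reading off H_k = ker ∂_k / im ∂_{k+1}:

  H_0: rank C_0 − rank ∂_1 = 6 − 5 = 1, and the invariant factors of ∂_1 are all 1, so H_0 ≅ Z.

(K is a triangulation of the 2-sphere S^2.)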